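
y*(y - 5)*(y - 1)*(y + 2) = y^4 - 4*y^3 - 7*y^2 + 10*y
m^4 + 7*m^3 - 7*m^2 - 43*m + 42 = (m - 2)*(m - 1)*(m + 3)*(m + 7)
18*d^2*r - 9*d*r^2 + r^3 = r*(-6*d + r)*(-3*d + r)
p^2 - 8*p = p*(p - 8)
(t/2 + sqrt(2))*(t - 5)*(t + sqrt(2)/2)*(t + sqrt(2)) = t^4/2 - 5*t^3/2 + 7*sqrt(2)*t^3/4 - 35*sqrt(2)*t^2/4 + 7*t^2/2 - 35*t/2 + sqrt(2)*t - 5*sqrt(2)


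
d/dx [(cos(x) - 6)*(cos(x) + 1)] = (5 - 2*cos(x))*sin(x)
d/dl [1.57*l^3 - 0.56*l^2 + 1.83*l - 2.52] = 4.71*l^2 - 1.12*l + 1.83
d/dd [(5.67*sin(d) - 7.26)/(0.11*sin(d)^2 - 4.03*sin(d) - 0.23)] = (-0.6237*sin(d)^2 + 1.5972*sin(d) - 30.5619)*cos(d)/(0.0121*sin(d)^4 - 0.8866*sin(d)^3 + 16.1903*sin(d)^2 + 1.8538*sin(d) + 0.0529)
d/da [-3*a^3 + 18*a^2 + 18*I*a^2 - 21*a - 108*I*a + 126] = -9*a^2 + 36*a*(1 + I) - 21 - 108*I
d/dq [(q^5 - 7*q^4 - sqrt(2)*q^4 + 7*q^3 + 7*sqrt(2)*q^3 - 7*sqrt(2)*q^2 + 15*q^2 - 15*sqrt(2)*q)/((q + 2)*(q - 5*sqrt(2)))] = (3*q^6 - 22*sqrt(2)*q^5 - 6*q^5 - 5*q^4 + 56*sqrt(2)*q^4 - 32*q^3 + 238*sqrt(2)*q^3 - 284*sqrt(2)*q^2 - 320*q^2 - 300*sqrt(2)*q + 280*q + 300)/(q^4 - 10*sqrt(2)*q^3 + 4*q^3 - 40*sqrt(2)*q^2 + 54*q^2 - 40*sqrt(2)*q + 200*q + 200)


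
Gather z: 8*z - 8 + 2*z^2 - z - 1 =2*z^2 + 7*z - 9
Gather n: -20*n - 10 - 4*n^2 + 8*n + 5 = -4*n^2 - 12*n - 5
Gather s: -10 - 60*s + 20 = 10 - 60*s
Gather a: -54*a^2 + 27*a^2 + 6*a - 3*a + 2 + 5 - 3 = -27*a^2 + 3*a + 4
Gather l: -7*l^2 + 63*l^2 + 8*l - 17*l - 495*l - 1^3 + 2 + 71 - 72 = 56*l^2 - 504*l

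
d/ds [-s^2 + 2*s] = 2 - 2*s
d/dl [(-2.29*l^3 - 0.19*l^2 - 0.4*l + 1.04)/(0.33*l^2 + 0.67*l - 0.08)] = (-0.7557*l^4 - 3.0686*l^3 + 0.5543*l^2 - 0.656*l - 0.6648)/(0.1089*l^4 + 0.4422*l^3 + 0.3961*l^2 - 0.1072*l + 0.0064)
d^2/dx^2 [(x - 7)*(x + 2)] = 2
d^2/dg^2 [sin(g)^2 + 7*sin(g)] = -7*sin(g) + 2*cos(2*g)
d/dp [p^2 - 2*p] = 2*p - 2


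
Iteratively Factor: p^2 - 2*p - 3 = (p + 1)*(p - 3)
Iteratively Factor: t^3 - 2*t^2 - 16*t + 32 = (t + 4)*(t^2 - 6*t + 8) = (t - 4)*(t + 4)*(t - 2)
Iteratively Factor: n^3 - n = (n - 1)*(n^2 + n) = (n - 1)*(n + 1)*(n)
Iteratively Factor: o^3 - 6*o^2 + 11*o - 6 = (o - 1)*(o^2 - 5*o + 6) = (o - 3)*(o - 1)*(o - 2)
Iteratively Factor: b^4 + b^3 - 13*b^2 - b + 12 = (b + 4)*(b^3 - 3*b^2 - b + 3) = (b - 1)*(b + 4)*(b^2 - 2*b - 3) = (b - 3)*(b - 1)*(b + 4)*(b + 1)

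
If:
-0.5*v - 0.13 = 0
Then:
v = -0.26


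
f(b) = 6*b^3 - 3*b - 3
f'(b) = 18*b^2 - 3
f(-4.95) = -715.87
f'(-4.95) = 438.04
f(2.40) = 72.74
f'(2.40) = 100.68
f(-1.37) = -14.32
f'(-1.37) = 30.78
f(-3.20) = -190.01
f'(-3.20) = 181.32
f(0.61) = -3.47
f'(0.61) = 3.70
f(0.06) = -3.18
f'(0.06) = -2.94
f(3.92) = 346.66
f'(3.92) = 273.60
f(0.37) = -3.81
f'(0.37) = -0.54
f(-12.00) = -10335.00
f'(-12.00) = 2589.00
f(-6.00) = -1281.00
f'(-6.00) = 645.00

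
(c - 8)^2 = c^2 - 16*c + 64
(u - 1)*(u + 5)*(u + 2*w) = u^3 + 2*u^2*w + 4*u^2 + 8*u*w - 5*u - 10*w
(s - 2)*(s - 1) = s^2 - 3*s + 2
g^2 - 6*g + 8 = (g - 4)*(g - 2)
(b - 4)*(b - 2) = b^2 - 6*b + 8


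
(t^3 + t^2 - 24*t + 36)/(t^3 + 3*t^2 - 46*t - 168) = (t^2 - 5*t + 6)/(t^2 - 3*t - 28)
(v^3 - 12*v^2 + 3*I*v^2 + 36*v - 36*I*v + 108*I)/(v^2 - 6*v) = v - 6 + 3*I - 18*I/v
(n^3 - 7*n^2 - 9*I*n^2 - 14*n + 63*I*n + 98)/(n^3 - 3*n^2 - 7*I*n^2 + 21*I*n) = (n^2 - n*(7 + 2*I) + 14*I)/(n*(n - 3))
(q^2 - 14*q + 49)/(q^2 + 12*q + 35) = (q^2 - 14*q + 49)/(q^2 + 12*q + 35)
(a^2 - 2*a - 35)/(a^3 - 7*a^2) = (a + 5)/a^2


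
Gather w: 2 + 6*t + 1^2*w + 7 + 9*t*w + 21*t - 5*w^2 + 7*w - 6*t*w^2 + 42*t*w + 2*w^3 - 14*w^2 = 27*t + 2*w^3 + w^2*(-6*t - 19) + w*(51*t + 8) + 9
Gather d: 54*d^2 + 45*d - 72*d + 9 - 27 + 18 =54*d^2 - 27*d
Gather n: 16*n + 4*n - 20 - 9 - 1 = 20*n - 30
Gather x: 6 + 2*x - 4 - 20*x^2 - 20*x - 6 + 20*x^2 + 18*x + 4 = 0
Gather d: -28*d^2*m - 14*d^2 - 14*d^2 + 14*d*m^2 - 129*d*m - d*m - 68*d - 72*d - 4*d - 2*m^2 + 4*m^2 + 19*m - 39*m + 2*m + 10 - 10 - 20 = d^2*(-28*m - 28) + d*(14*m^2 - 130*m - 144) + 2*m^2 - 18*m - 20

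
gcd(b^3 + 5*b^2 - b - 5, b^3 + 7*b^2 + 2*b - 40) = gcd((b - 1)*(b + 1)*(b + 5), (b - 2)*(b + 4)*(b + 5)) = b + 5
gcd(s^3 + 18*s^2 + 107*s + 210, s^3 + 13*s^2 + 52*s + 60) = s^2 + 11*s + 30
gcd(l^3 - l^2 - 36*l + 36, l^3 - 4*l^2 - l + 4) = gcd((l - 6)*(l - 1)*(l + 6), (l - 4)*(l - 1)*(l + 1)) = l - 1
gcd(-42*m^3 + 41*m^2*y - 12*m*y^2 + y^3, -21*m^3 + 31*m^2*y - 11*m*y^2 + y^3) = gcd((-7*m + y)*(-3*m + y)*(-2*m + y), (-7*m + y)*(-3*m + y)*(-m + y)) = 21*m^2 - 10*m*y + y^2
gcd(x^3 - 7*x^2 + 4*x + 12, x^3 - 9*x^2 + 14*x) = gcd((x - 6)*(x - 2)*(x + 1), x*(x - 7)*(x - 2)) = x - 2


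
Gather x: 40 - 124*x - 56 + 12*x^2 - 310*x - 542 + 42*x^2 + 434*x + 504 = 54*x^2 - 54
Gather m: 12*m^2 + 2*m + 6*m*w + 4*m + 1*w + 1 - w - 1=12*m^2 + m*(6*w + 6)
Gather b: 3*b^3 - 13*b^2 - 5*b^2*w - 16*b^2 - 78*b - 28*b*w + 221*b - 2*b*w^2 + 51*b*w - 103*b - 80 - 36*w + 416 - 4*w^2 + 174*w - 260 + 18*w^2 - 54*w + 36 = 3*b^3 + b^2*(-5*w - 29) + b*(-2*w^2 + 23*w + 40) + 14*w^2 + 84*w + 112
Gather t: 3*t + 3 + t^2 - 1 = t^2 + 3*t + 2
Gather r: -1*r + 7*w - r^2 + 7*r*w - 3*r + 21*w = -r^2 + r*(7*w - 4) + 28*w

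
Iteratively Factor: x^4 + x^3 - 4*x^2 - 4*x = (x + 2)*(x^3 - x^2 - 2*x) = (x - 2)*(x + 2)*(x^2 + x) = (x - 2)*(x + 1)*(x + 2)*(x)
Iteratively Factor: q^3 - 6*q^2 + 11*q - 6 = (q - 2)*(q^2 - 4*q + 3) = (q - 3)*(q - 2)*(q - 1)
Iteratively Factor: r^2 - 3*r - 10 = (r + 2)*(r - 5)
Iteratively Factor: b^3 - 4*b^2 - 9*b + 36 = (b - 3)*(b^2 - b - 12) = (b - 4)*(b - 3)*(b + 3)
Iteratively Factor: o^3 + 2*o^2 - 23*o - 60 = (o + 3)*(o^2 - o - 20) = (o + 3)*(o + 4)*(o - 5)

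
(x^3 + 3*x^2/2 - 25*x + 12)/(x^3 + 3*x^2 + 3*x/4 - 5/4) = 2*(x^2 + 2*x - 24)/(2*x^2 + 7*x + 5)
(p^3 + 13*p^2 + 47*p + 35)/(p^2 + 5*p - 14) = (p^2 + 6*p + 5)/(p - 2)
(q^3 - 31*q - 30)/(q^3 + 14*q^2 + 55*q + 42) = (q^2 - q - 30)/(q^2 + 13*q + 42)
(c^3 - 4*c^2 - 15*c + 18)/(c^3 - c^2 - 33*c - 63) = (c^2 - 7*c + 6)/(c^2 - 4*c - 21)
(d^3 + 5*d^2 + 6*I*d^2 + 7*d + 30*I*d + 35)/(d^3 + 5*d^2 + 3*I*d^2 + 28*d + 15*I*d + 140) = (d - I)/(d - 4*I)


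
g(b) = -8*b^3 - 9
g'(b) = -24*b^2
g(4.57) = -772.55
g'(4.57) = -501.24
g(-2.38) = 98.85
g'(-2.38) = -135.95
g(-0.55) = -7.67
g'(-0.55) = -7.26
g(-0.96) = -1.92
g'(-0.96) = -22.12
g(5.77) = -1545.80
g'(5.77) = -799.03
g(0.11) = -9.01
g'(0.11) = -0.29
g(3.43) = -331.83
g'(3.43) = -282.36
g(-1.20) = 4.82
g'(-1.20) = -34.56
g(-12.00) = 13815.00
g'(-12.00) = -3456.00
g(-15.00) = 26991.00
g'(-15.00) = -5400.00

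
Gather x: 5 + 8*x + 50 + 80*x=88*x + 55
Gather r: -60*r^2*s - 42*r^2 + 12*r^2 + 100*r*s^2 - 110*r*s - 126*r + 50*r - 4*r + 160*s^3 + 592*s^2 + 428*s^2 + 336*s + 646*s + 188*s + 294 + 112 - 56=r^2*(-60*s - 30) + r*(100*s^2 - 110*s - 80) + 160*s^3 + 1020*s^2 + 1170*s + 350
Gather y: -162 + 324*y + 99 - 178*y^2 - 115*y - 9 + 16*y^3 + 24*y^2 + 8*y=16*y^3 - 154*y^2 + 217*y - 72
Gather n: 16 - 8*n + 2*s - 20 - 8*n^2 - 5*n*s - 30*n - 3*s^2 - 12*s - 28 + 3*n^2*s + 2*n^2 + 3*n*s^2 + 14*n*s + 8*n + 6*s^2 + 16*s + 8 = n^2*(3*s - 6) + n*(3*s^2 + 9*s - 30) + 3*s^2 + 6*s - 24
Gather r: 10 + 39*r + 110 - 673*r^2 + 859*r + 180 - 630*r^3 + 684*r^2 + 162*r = -630*r^3 + 11*r^2 + 1060*r + 300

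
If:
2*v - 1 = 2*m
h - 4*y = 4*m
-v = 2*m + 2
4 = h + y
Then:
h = 38/15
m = -5/6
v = -1/3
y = 22/15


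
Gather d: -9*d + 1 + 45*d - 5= 36*d - 4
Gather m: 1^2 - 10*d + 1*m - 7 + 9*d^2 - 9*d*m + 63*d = 9*d^2 + 53*d + m*(1 - 9*d) - 6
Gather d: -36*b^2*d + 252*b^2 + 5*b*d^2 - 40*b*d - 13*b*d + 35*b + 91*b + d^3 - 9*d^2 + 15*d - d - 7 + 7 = 252*b^2 + 126*b + d^3 + d^2*(5*b - 9) + d*(-36*b^2 - 53*b + 14)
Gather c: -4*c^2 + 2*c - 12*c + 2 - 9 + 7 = -4*c^2 - 10*c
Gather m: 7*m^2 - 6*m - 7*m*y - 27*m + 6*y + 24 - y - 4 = 7*m^2 + m*(-7*y - 33) + 5*y + 20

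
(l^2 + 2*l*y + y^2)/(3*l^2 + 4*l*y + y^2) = (l + y)/(3*l + y)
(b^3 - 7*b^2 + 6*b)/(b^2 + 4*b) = (b^2 - 7*b + 6)/(b + 4)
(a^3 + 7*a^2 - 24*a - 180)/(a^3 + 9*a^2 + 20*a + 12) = (a^2 + a - 30)/(a^2 + 3*a + 2)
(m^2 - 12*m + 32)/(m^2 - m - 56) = (m - 4)/(m + 7)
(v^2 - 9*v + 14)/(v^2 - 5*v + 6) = (v - 7)/(v - 3)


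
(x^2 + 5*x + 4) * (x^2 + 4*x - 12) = x^4 + 9*x^3 + 12*x^2 - 44*x - 48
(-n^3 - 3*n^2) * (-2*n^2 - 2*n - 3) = 2*n^5 + 8*n^4 + 9*n^3 + 9*n^2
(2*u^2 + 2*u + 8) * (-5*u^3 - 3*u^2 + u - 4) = -10*u^5 - 16*u^4 - 44*u^3 - 30*u^2 - 32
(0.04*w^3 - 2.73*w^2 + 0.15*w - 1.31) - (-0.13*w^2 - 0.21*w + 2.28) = 0.04*w^3 - 2.6*w^2 + 0.36*w - 3.59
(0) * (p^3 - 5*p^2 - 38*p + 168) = 0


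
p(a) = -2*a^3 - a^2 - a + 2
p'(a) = -6*a^2 - 2*a - 1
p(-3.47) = 76.99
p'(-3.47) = -66.31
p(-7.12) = 680.31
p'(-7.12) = -290.93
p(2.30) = -29.92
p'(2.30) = -37.34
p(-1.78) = 11.89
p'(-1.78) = -16.45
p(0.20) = 1.74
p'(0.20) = -1.64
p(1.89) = -16.96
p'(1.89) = -26.21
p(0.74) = -0.10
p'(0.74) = -5.77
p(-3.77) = 98.72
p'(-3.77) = -78.74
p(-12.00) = 3326.00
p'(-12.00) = -841.00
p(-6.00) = 404.00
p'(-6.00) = -205.00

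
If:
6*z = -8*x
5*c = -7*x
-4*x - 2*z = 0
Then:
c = 0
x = 0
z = 0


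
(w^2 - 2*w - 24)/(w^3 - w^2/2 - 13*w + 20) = 2*(w - 6)/(2*w^2 - 9*w + 10)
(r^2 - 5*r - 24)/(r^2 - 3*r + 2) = (r^2 - 5*r - 24)/(r^2 - 3*r + 2)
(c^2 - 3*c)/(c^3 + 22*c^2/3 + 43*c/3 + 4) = 3*c*(c - 3)/(3*c^3 + 22*c^2 + 43*c + 12)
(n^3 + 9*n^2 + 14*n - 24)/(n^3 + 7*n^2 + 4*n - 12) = (n + 4)/(n + 2)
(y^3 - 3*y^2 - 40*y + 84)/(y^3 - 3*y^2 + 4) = (y^2 - y - 42)/(y^2 - y - 2)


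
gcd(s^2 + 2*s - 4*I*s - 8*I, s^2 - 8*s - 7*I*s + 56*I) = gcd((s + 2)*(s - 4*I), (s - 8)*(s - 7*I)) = 1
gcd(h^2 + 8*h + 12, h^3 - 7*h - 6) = h + 2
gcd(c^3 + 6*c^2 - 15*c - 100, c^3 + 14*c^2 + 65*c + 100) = c^2 + 10*c + 25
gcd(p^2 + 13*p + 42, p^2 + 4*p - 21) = p + 7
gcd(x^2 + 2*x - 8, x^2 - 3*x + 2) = x - 2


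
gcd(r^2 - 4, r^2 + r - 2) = r + 2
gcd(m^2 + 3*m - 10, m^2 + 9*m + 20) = m + 5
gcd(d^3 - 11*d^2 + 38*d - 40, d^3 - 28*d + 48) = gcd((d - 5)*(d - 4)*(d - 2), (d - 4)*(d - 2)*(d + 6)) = d^2 - 6*d + 8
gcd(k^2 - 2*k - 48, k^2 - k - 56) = k - 8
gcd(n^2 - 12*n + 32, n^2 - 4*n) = n - 4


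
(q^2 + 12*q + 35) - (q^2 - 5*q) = 17*q + 35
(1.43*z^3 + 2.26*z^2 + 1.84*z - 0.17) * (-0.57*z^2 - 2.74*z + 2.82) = -0.8151*z^5 - 5.2064*z^4 - 3.2086*z^3 + 1.4285*z^2 + 5.6546*z - 0.4794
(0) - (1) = -1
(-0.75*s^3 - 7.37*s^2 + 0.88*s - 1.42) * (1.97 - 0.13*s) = 0.0975*s^4 - 0.5194*s^3 - 14.6333*s^2 + 1.9182*s - 2.7974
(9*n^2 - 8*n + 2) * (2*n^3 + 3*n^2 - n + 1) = 18*n^5 + 11*n^4 - 29*n^3 + 23*n^2 - 10*n + 2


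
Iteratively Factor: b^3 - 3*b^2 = (b)*(b^2 - 3*b) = b*(b - 3)*(b)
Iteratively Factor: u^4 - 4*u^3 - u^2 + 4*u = (u - 4)*(u^3 - u) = (u - 4)*(u - 1)*(u^2 + u) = (u - 4)*(u - 1)*(u + 1)*(u)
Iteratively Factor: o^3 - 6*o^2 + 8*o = (o - 4)*(o^2 - 2*o) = o*(o - 4)*(o - 2)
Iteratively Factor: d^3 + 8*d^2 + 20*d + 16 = (d + 2)*(d^2 + 6*d + 8) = (d + 2)*(d + 4)*(d + 2)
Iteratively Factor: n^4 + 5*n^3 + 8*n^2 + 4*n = (n + 1)*(n^3 + 4*n^2 + 4*n) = (n + 1)*(n + 2)*(n^2 + 2*n) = n*(n + 1)*(n + 2)*(n + 2)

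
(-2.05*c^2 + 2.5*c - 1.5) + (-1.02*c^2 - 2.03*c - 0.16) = -3.07*c^2 + 0.47*c - 1.66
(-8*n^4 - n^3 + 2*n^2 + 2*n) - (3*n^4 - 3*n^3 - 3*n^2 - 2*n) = -11*n^4 + 2*n^3 + 5*n^2 + 4*n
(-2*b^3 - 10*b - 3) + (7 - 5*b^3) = -7*b^3 - 10*b + 4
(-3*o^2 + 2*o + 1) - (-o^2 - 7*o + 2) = -2*o^2 + 9*o - 1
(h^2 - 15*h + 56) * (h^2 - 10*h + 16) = h^4 - 25*h^3 + 222*h^2 - 800*h + 896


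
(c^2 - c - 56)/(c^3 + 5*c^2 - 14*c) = (c - 8)/(c*(c - 2))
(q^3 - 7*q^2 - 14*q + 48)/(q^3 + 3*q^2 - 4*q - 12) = (q - 8)/(q + 2)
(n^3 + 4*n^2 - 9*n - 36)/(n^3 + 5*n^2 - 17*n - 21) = (n^2 + 7*n + 12)/(n^2 + 8*n + 7)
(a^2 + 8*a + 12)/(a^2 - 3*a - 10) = (a + 6)/(a - 5)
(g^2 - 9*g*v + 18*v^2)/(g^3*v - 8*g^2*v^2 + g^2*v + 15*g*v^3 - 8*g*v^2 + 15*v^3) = (-g + 6*v)/(v*(-g^2 + 5*g*v - g + 5*v))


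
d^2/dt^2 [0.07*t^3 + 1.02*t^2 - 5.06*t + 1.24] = 0.42*t + 2.04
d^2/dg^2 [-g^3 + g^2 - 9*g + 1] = 2 - 6*g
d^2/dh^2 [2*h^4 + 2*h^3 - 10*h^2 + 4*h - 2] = 24*h^2 + 12*h - 20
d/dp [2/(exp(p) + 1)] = -1/(2*cosh(p/2)^2)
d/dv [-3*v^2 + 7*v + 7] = 7 - 6*v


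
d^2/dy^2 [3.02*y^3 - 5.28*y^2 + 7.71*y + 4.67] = 18.12*y - 10.56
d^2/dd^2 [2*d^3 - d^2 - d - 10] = 12*d - 2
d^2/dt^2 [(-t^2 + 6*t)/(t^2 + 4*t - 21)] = 2*(10*t^3 - 63*t^2 + 378*t + 63)/(t^6 + 12*t^5 - 15*t^4 - 440*t^3 + 315*t^2 + 5292*t - 9261)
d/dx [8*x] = 8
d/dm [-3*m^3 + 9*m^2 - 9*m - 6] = -9*m^2 + 18*m - 9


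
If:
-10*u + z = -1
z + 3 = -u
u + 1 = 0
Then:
No Solution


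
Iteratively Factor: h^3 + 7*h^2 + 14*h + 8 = (h + 1)*(h^2 + 6*h + 8) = (h + 1)*(h + 2)*(h + 4)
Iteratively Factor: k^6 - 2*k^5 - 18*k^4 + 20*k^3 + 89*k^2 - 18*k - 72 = (k - 1)*(k^5 - k^4 - 19*k^3 + k^2 + 90*k + 72) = (k - 1)*(k + 1)*(k^4 - 2*k^3 - 17*k^2 + 18*k + 72) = (k - 1)*(k + 1)*(k + 2)*(k^3 - 4*k^2 - 9*k + 36) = (k - 4)*(k - 1)*(k + 1)*(k + 2)*(k^2 - 9) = (k - 4)*(k - 1)*(k + 1)*(k + 2)*(k + 3)*(k - 3)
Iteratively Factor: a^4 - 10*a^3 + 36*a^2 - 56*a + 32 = (a - 2)*(a^3 - 8*a^2 + 20*a - 16) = (a - 2)^2*(a^2 - 6*a + 8) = (a - 4)*(a - 2)^2*(a - 2)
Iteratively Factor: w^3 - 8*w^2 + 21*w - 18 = (w - 3)*(w^2 - 5*w + 6) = (w - 3)*(w - 2)*(w - 3)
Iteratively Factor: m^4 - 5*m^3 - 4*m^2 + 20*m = (m - 2)*(m^3 - 3*m^2 - 10*m) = (m - 5)*(m - 2)*(m^2 + 2*m) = m*(m - 5)*(m - 2)*(m + 2)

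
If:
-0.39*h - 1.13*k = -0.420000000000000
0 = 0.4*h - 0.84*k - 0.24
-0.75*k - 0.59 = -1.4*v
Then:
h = 0.80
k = 0.10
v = 0.47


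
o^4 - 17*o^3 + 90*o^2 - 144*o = o*(o - 8)*(o - 6)*(o - 3)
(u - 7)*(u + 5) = u^2 - 2*u - 35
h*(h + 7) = h^2 + 7*h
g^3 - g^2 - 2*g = g*(g - 2)*(g + 1)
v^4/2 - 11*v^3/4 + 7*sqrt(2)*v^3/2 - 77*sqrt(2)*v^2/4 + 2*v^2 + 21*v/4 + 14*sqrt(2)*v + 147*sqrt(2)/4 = (v/2 + 1/2)*(v - 7/2)*(v - 3)*(v + 7*sqrt(2))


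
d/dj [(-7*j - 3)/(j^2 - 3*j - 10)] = (7*j^2 + 6*j + 61)/(j^4 - 6*j^3 - 11*j^2 + 60*j + 100)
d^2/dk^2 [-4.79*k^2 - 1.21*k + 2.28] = -9.58000000000000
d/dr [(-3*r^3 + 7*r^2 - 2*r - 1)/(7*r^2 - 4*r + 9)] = (-21*r^4 + 24*r^3 - 95*r^2 + 140*r - 22)/(49*r^4 - 56*r^3 + 142*r^2 - 72*r + 81)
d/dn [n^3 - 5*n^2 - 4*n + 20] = 3*n^2 - 10*n - 4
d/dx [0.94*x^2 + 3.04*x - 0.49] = 1.88*x + 3.04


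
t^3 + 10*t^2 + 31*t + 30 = (t + 2)*(t + 3)*(t + 5)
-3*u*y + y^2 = y*(-3*u + y)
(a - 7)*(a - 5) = a^2 - 12*a + 35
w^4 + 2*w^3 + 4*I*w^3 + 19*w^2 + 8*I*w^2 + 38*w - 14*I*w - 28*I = (w + 2)*(w - 2*I)*(w - I)*(w + 7*I)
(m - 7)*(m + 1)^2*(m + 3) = m^4 - 2*m^3 - 28*m^2 - 46*m - 21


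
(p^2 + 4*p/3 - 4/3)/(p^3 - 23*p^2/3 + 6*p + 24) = (3*p^2 + 4*p - 4)/(3*p^3 - 23*p^2 + 18*p + 72)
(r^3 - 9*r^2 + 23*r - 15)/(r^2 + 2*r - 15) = (r^2 - 6*r + 5)/(r + 5)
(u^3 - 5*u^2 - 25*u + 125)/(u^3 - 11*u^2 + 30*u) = (u^2 - 25)/(u*(u - 6))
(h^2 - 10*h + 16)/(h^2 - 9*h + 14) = (h - 8)/(h - 7)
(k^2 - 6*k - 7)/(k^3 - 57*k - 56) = (k - 7)/(k^2 - k - 56)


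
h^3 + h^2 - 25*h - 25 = (h - 5)*(h + 1)*(h + 5)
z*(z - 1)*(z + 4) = z^3 + 3*z^2 - 4*z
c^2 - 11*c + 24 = (c - 8)*(c - 3)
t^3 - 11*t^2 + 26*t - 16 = (t - 8)*(t - 2)*(t - 1)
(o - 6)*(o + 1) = o^2 - 5*o - 6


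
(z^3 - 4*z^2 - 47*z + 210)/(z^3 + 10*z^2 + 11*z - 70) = (z^2 - 11*z + 30)/(z^2 + 3*z - 10)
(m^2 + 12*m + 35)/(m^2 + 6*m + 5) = (m + 7)/(m + 1)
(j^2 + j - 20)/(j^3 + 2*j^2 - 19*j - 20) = 1/(j + 1)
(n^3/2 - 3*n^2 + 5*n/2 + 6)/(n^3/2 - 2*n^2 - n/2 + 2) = (n - 3)/(n - 1)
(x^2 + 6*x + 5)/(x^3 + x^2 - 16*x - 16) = (x + 5)/(x^2 - 16)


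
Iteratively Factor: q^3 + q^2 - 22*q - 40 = (q + 4)*(q^2 - 3*q - 10) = (q - 5)*(q + 4)*(q + 2)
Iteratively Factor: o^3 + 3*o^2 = (o)*(o^2 + 3*o) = o*(o + 3)*(o)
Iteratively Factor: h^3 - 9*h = (h + 3)*(h^2 - 3*h) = (h - 3)*(h + 3)*(h)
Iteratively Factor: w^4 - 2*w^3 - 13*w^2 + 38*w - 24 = (w - 3)*(w^3 + w^2 - 10*w + 8) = (w - 3)*(w + 4)*(w^2 - 3*w + 2) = (w - 3)*(w - 2)*(w + 4)*(w - 1)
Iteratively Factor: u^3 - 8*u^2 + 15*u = (u - 3)*(u^2 - 5*u) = u*(u - 3)*(u - 5)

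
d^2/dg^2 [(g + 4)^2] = 2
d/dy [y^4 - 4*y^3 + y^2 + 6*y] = 4*y^3 - 12*y^2 + 2*y + 6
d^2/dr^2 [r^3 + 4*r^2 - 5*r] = 6*r + 8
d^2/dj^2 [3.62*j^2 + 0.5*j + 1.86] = 7.24000000000000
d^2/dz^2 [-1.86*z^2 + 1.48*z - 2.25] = -3.72000000000000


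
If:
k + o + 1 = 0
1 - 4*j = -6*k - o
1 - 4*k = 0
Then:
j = 5/16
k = 1/4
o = -5/4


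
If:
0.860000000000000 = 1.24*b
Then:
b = 0.69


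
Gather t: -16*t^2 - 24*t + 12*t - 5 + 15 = -16*t^2 - 12*t + 10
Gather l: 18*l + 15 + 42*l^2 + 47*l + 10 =42*l^2 + 65*l + 25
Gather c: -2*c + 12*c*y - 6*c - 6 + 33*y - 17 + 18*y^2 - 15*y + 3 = c*(12*y - 8) + 18*y^2 + 18*y - 20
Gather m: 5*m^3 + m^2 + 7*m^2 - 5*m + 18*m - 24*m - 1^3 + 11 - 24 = 5*m^3 + 8*m^2 - 11*m - 14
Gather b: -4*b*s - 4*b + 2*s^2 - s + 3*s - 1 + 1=b*(-4*s - 4) + 2*s^2 + 2*s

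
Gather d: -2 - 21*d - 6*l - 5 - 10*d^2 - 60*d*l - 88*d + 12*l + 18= -10*d^2 + d*(-60*l - 109) + 6*l + 11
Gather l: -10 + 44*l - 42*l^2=-42*l^2 + 44*l - 10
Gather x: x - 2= x - 2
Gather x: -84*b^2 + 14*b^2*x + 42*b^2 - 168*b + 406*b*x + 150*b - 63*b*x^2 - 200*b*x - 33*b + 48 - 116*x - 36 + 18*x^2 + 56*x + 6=-42*b^2 - 51*b + x^2*(18 - 63*b) + x*(14*b^2 + 206*b - 60) + 18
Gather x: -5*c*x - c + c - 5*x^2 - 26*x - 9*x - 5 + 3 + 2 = -5*x^2 + x*(-5*c - 35)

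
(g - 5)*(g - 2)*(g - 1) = g^3 - 8*g^2 + 17*g - 10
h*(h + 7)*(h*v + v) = h^3*v + 8*h^2*v + 7*h*v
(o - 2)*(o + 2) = o^2 - 4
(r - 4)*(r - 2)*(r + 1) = r^3 - 5*r^2 + 2*r + 8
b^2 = b^2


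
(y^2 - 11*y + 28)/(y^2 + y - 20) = (y - 7)/(y + 5)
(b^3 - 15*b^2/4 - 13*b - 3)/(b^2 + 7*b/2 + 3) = (4*b^2 - 23*b - 6)/(2*(2*b + 3))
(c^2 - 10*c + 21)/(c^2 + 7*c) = (c^2 - 10*c + 21)/(c*(c + 7))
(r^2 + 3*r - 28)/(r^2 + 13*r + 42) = (r - 4)/(r + 6)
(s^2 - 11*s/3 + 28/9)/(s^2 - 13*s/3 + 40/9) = (9*s^2 - 33*s + 28)/(9*s^2 - 39*s + 40)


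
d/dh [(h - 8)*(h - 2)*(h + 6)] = 3*h^2 - 8*h - 44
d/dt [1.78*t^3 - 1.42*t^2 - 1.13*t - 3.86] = 5.34*t^2 - 2.84*t - 1.13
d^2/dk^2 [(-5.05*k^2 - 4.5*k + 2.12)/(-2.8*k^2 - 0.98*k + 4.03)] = (42.8456*k^3 + 242.1804*k^2 + 269.76432*k + 147.661434)/(21.952*k^6 + 23.0496*k^5 - 86.71824*k^4 - 65.408728*k^3 + 124.812324*k^2 + 47.748246*k - 65.450827)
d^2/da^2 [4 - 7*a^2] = -14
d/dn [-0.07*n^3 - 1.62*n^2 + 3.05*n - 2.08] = -0.21*n^2 - 3.24*n + 3.05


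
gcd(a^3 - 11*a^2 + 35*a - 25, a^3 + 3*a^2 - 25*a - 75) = a - 5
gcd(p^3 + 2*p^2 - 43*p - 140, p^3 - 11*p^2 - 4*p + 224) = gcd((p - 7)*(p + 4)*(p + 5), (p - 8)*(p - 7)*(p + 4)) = p^2 - 3*p - 28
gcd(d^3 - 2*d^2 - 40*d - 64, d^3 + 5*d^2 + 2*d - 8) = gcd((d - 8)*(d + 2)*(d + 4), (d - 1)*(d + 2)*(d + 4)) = d^2 + 6*d + 8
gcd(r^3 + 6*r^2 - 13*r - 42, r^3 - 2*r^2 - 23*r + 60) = r - 3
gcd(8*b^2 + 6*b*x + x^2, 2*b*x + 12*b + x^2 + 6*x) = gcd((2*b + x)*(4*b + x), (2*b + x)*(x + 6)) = 2*b + x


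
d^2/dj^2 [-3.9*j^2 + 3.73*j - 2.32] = -7.80000000000000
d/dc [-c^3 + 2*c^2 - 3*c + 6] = -3*c^2 + 4*c - 3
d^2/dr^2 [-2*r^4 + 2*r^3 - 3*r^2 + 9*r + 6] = -24*r^2 + 12*r - 6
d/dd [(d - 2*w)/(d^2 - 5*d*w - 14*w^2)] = (d^2 - 5*d*w - 14*w^2 - (d - 2*w)*(2*d - 5*w))/(-d^2 + 5*d*w + 14*w^2)^2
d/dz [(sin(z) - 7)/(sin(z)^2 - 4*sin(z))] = (-cos(z) + 14/tan(z) - 28*cos(z)/sin(z)^2)/(sin(z) - 4)^2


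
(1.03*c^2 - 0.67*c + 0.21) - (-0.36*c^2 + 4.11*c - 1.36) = 1.39*c^2 - 4.78*c + 1.57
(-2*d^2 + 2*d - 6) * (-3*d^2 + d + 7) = 6*d^4 - 8*d^3 + 6*d^2 + 8*d - 42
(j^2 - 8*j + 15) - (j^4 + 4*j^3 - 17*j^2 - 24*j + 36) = -j^4 - 4*j^3 + 18*j^2 + 16*j - 21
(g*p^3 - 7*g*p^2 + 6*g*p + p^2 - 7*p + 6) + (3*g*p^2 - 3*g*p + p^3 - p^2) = g*p^3 - 4*g*p^2 + 3*g*p + p^3 - 7*p + 6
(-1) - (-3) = 2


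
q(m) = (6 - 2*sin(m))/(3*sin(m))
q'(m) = -(6 - 2*sin(m))*cos(m)/(3*sin(m)^2) - 2*cos(m)/(3*sin(m))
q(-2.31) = -3.37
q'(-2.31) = 2.47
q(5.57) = -3.72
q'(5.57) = -3.53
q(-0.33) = -6.84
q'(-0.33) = -18.02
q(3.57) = -5.48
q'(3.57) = 10.54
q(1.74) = 1.36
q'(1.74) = 0.35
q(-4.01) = 1.95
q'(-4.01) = 2.22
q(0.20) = 9.40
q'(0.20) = -49.66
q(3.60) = -5.19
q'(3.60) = 9.16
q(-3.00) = -14.84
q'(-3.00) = 99.42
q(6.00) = -7.82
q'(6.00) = -24.60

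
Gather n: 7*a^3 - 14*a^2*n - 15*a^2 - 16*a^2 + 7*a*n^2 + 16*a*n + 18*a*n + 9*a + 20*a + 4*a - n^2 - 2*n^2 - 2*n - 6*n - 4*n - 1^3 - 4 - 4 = 7*a^3 - 31*a^2 + 33*a + n^2*(7*a - 3) + n*(-14*a^2 + 34*a - 12) - 9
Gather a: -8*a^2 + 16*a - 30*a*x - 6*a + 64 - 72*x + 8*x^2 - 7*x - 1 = -8*a^2 + a*(10 - 30*x) + 8*x^2 - 79*x + 63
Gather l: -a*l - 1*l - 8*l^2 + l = -a*l - 8*l^2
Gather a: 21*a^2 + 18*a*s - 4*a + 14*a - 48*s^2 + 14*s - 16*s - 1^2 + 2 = 21*a^2 + a*(18*s + 10) - 48*s^2 - 2*s + 1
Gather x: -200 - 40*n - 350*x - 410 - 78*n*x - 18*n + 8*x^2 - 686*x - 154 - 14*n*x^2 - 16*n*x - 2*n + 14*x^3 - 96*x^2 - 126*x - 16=-60*n + 14*x^3 + x^2*(-14*n - 88) + x*(-94*n - 1162) - 780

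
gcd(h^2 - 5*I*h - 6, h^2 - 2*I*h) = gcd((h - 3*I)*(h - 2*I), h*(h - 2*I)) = h - 2*I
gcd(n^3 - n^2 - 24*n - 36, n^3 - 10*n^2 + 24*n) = n - 6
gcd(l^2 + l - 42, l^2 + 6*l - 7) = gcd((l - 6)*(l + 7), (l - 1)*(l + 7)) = l + 7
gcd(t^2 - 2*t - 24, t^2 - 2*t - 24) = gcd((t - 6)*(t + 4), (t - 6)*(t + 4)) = t^2 - 2*t - 24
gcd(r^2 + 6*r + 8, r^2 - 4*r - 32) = r + 4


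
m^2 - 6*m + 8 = (m - 4)*(m - 2)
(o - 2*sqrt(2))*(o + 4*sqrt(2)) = o^2 + 2*sqrt(2)*o - 16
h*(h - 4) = h^2 - 4*h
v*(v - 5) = v^2 - 5*v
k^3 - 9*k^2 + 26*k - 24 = (k - 4)*(k - 3)*(k - 2)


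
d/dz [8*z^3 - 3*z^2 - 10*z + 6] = 24*z^2 - 6*z - 10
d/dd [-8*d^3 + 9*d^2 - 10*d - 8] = -24*d^2 + 18*d - 10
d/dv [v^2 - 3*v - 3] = 2*v - 3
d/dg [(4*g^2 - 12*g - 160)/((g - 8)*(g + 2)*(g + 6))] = 4*(-g^2 - 10*g - 28)/(g^4 + 16*g^3 + 88*g^2 + 192*g + 144)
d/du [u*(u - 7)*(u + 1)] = 3*u^2 - 12*u - 7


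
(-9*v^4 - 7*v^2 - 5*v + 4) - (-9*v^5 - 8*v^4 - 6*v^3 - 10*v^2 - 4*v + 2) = 9*v^5 - v^4 + 6*v^3 + 3*v^2 - v + 2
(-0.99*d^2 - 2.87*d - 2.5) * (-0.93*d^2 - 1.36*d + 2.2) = 0.9207*d^4 + 4.0155*d^3 + 4.0502*d^2 - 2.914*d - 5.5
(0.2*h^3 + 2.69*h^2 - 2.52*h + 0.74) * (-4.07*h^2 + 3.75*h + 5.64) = -0.814*h^5 - 10.1983*h^4 + 21.4719*h^3 + 2.7098*h^2 - 11.4378*h + 4.1736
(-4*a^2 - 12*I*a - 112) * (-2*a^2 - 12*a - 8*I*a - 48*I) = 8*a^4 + 48*a^3 + 56*I*a^3 + 128*a^2 + 336*I*a^2 + 768*a + 896*I*a + 5376*I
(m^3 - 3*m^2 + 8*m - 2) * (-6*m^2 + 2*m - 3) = -6*m^5 + 20*m^4 - 57*m^3 + 37*m^2 - 28*m + 6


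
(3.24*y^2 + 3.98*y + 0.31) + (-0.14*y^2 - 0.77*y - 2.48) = 3.1*y^2 + 3.21*y - 2.17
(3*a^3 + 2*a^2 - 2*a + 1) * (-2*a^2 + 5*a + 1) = -6*a^5 + 11*a^4 + 17*a^3 - 10*a^2 + 3*a + 1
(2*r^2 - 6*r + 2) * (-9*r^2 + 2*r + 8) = -18*r^4 + 58*r^3 - 14*r^2 - 44*r + 16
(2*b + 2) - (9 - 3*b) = 5*b - 7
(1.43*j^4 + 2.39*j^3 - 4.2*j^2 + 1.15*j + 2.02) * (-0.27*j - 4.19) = -0.3861*j^5 - 6.637*j^4 - 8.8801*j^3 + 17.2875*j^2 - 5.3639*j - 8.4638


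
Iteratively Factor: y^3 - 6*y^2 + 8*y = (y)*(y^2 - 6*y + 8) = y*(y - 2)*(y - 4)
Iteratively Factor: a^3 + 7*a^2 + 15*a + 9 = (a + 1)*(a^2 + 6*a + 9) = (a + 1)*(a + 3)*(a + 3)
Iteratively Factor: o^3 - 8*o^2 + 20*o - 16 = (o - 2)*(o^2 - 6*o + 8) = (o - 2)^2*(o - 4)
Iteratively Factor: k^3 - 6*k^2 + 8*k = (k - 4)*(k^2 - 2*k) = (k - 4)*(k - 2)*(k)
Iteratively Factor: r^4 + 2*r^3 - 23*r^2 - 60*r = (r + 3)*(r^3 - r^2 - 20*r) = r*(r + 3)*(r^2 - r - 20) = r*(r - 5)*(r + 3)*(r + 4)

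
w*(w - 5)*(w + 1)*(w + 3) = w^4 - w^3 - 17*w^2 - 15*w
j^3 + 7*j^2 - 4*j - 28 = (j - 2)*(j + 2)*(j + 7)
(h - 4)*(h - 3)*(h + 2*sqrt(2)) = h^3 - 7*h^2 + 2*sqrt(2)*h^2 - 14*sqrt(2)*h + 12*h + 24*sqrt(2)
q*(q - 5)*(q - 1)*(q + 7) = q^4 + q^3 - 37*q^2 + 35*q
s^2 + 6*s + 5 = (s + 1)*(s + 5)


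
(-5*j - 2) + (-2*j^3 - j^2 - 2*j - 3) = -2*j^3 - j^2 - 7*j - 5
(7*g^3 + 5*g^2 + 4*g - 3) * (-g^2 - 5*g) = -7*g^5 - 40*g^4 - 29*g^3 - 17*g^2 + 15*g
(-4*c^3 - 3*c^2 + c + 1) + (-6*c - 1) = -4*c^3 - 3*c^2 - 5*c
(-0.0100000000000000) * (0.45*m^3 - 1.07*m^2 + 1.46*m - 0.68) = -0.0045*m^3 + 0.0107*m^2 - 0.0146*m + 0.0068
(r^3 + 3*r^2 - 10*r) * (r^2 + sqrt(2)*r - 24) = r^5 + sqrt(2)*r^4 + 3*r^4 - 34*r^3 + 3*sqrt(2)*r^3 - 72*r^2 - 10*sqrt(2)*r^2 + 240*r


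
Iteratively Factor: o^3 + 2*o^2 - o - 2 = (o - 1)*(o^2 + 3*o + 2) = (o - 1)*(o + 1)*(o + 2)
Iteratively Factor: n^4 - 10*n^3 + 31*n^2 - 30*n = (n - 3)*(n^3 - 7*n^2 + 10*n) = n*(n - 3)*(n^2 - 7*n + 10) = n*(n - 3)*(n - 2)*(n - 5)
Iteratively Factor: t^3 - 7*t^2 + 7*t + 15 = (t - 3)*(t^2 - 4*t - 5) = (t - 5)*(t - 3)*(t + 1)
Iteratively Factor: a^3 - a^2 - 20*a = (a + 4)*(a^2 - 5*a) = (a - 5)*(a + 4)*(a)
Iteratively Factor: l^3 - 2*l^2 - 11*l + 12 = (l - 4)*(l^2 + 2*l - 3) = (l - 4)*(l + 3)*(l - 1)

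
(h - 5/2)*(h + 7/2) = h^2 + h - 35/4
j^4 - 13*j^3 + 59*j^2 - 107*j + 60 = (j - 5)*(j - 4)*(j - 3)*(j - 1)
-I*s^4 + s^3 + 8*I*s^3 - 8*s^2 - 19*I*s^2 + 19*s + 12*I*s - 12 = (s - 4)*(s - 3)*(s + I)*(-I*s + I)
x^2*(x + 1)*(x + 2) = x^4 + 3*x^3 + 2*x^2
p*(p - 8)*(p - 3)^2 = p^4 - 14*p^3 + 57*p^2 - 72*p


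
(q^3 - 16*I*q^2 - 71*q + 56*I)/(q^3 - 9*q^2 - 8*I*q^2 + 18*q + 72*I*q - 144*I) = (q^2 - 8*I*q - 7)/(q^2 - 9*q + 18)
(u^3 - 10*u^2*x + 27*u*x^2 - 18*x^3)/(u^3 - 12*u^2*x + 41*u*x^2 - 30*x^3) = (-u + 3*x)/(-u + 5*x)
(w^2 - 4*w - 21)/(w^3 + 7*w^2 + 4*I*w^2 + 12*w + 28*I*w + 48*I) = (w - 7)/(w^2 + 4*w*(1 + I) + 16*I)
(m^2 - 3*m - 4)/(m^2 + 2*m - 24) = (m + 1)/(m + 6)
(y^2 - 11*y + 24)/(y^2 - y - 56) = (y - 3)/(y + 7)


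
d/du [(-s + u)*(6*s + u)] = 5*s + 2*u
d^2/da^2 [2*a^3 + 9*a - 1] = 12*a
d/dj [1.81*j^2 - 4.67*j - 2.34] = 3.62*j - 4.67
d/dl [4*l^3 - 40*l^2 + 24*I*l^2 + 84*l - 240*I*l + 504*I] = 12*l^2 + l*(-80 + 48*I) + 84 - 240*I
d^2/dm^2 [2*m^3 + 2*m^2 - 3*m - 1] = 12*m + 4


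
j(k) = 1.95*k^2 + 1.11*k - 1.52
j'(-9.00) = -33.99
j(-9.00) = 146.44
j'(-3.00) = -10.59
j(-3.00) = 12.70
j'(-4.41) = -16.09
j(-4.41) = 31.51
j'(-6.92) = -25.88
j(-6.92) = 84.18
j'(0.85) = 4.42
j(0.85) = 0.83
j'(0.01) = 1.15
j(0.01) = -1.51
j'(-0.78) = -1.93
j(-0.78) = -1.20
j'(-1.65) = -5.32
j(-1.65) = 1.96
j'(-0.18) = 0.41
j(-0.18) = -1.66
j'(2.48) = 10.78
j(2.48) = 13.23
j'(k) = 3.9*k + 1.11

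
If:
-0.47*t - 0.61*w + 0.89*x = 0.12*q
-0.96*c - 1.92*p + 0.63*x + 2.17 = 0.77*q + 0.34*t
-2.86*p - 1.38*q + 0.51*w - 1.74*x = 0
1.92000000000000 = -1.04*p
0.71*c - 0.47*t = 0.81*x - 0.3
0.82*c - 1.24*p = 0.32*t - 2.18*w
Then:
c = 3.98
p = -1.85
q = 1.53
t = 4.46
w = -1.89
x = 1.27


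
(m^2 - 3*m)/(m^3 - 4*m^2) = (m - 3)/(m*(m - 4))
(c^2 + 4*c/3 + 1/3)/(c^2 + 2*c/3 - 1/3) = (3*c + 1)/(3*c - 1)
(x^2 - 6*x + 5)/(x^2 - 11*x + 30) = (x - 1)/(x - 6)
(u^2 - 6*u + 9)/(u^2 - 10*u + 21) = (u - 3)/(u - 7)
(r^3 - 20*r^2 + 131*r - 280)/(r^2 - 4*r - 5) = (r^2 - 15*r + 56)/(r + 1)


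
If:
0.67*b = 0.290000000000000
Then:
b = 0.43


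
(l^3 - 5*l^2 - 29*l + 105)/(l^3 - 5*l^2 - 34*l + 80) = (l^2 - 10*l + 21)/(l^2 - 10*l + 16)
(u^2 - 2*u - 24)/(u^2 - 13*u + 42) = (u + 4)/(u - 7)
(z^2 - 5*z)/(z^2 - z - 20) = z/(z + 4)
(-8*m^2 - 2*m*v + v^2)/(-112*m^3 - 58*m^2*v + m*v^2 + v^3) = (-4*m + v)/(-56*m^2 - m*v + v^2)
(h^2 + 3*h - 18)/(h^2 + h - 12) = (h + 6)/(h + 4)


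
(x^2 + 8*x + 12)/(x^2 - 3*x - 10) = (x + 6)/(x - 5)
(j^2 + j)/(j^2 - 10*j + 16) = j*(j + 1)/(j^2 - 10*j + 16)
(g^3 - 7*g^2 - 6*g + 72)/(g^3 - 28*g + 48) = (g^2 - 3*g - 18)/(g^2 + 4*g - 12)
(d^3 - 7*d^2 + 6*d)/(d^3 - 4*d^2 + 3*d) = (d - 6)/(d - 3)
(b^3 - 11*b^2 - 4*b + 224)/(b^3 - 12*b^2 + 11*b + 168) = (b + 4)/(b + 3)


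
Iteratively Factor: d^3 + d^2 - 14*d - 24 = (d - 4)*(d^2 + 5*d + 6) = (d - 4)*(d + 2)*(d + 3)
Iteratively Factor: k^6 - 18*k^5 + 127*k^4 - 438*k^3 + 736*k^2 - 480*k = (k - 4)*(k^5 - 14*k^4 + 71*k^3 - 154*k^2 + 120*k) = (k - 4)^2*(k^4 - 10*k^3 + 31*k^2 - 30*k) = (k - 4)^2*(k - 3)*(k^3 - 7*k^2 + 10*k) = (k - 5)*(k - 4)^2*(k - 3)*(k^2 - 2*k) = (k - 5)*(k - 4)^2*(k - 3)*(k - 2)*(k)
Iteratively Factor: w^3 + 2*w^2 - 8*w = (w + 4)*(w^2 - 2*w) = w*(w + 4)*(w - 2)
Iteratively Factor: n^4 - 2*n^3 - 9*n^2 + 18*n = (n)*(n^3 - 2*n^2 - 9*n + 18) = n*(n - 2)*(n^2 - 9) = n*(n - 2)*(n + 3)*(n - 3)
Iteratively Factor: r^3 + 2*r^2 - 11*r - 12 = (r - 3)*(r^2 + 5*r + 4) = (r - 3)*(r + 1)*(r + 4)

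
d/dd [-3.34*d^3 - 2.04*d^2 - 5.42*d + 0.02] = -10.02*d^2 - 4.08*d - 5.42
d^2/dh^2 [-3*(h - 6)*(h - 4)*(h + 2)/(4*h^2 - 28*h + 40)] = 3*(13*h^3 - 174*h^2 + 828*h - 1352)/(2*(h^6 - 21*h^5 + 177*h^4 - 763*h^3 + 1770*h^2 - 2100*h + 1000))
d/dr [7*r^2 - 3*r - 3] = 14*r - 3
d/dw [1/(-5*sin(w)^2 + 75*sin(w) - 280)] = (2*sin(w) - 15)*cos(w)/(5*(sin(w)^2 - 15*sin(w) + 56)^2)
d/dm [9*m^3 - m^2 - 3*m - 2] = 27*m^2 - 2*m - 3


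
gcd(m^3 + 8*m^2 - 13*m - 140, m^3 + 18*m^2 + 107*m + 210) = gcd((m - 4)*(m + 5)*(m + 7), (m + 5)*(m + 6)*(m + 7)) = m^2 + 12*m + 35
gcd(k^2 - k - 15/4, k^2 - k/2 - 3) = k + 3/2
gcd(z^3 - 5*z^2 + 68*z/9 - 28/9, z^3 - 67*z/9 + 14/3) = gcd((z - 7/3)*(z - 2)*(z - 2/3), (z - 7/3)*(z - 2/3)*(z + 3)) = z^2 - 3*z + 14/9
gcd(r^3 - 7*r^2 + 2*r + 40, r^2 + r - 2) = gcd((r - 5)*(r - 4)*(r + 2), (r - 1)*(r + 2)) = r + 2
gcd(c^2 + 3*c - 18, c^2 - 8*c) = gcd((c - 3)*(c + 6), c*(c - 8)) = 1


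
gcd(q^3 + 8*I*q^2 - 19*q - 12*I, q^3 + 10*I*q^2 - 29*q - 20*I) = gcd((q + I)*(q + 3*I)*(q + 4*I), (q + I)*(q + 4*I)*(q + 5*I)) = q^2 + 5*I*q - 4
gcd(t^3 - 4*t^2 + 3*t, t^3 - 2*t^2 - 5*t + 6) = t^2 - 4*t + 3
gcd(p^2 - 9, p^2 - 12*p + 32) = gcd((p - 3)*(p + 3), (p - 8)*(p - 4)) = 1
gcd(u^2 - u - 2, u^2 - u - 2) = u^2 - u - 2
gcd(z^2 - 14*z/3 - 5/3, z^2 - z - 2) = 1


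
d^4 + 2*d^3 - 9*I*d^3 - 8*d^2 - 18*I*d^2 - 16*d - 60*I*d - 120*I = (d + 2)*(d - 6*I)*(d - 5*I)*(d + 2*I)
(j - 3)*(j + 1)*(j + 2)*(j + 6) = j^4 + 6*j^3 - 7*j^2 - 48*j - 36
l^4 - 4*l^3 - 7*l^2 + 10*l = l*(l - 5)*(l - 1)*(l + 2)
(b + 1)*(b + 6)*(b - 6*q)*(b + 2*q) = b^4 - 4*b^3*q + 7*b^3 - 12*b^2*q^2 - 28*b^2*q + 6*b^2 - 84*b*q^2 - 24*b*q - 72*q^2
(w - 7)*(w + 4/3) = w^2 - 17*w/3 - 28/3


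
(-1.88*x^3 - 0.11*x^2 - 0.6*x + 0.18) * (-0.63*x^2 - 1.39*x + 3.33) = 1.1844*x^5 + 2.6825*x^4 - 5.7295*x^3 + 0.3543*x^2 - 2.2482*x + 0.5994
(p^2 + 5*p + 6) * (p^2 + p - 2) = p^4 + 6*p^3 + 9*p^2 - 4*p - 12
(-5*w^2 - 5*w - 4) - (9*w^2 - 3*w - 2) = -14*w^2 - 2*w - 2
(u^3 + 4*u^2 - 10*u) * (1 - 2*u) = -2*u^4 - 7*u^3 + 24*u^2 - 10*u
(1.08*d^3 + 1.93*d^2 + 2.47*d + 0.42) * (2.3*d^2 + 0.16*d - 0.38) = 2.484*d^5 + 4.6118*d^4 + 5.5794*d^3 + 0.6278*d^2 - 0.8714*d - 0.1596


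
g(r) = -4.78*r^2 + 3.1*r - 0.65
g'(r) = 3.1 - 9.56*r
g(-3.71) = -77.94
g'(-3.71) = 38.57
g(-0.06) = -0.85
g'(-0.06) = 3.67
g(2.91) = -32.11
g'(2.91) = -24.72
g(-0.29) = -1.95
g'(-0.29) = 5.87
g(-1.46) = -15.37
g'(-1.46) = 17.06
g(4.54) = -85.10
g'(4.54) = -40.30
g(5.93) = -150.36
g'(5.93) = -53.59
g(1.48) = -6.53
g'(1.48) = -11.05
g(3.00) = -34.37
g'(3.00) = -25.58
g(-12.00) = -726.17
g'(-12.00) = 117.82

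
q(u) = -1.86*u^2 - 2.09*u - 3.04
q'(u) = -3.72*u - 2.09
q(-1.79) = -5.26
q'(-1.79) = 4.57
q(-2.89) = -12.53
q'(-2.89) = 8.66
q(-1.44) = -3.89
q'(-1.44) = 3.27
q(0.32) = -3.90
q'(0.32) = -3.28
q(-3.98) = -24.18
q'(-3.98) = 12.72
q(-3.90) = -23.18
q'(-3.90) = 12.42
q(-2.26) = -7.82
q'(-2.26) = 6.32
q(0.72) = -5.51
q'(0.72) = -4.77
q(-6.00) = -57.46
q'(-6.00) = 20.23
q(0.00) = -3.04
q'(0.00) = -2.09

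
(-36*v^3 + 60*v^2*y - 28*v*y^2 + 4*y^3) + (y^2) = -36*v^3 + 60*v^2*y - 28*v*y^2 + 4*y^3 + y^2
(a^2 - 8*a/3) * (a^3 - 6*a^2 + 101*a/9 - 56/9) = a^5 - 26*a^4/3 + 245*a^3/9 - 976*a^2/27 + 448*a/27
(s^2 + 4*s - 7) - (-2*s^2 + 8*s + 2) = 3*s^2 - 4*s - 9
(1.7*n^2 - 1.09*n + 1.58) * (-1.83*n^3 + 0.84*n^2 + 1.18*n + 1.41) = -3.111*n^5 + 3.4227*n^4 - 1.801*n^3 + 2.438*n^2 + 0.3275*n + 2.2278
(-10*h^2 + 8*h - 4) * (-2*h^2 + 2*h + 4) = 20*h^4 - 36*h^3 - 16*h^2 + 24*h - 16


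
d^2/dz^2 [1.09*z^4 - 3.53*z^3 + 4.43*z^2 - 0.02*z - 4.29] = 13.08*z^2 - 21.18*z + 8.86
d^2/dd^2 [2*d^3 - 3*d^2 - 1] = 12*d - 6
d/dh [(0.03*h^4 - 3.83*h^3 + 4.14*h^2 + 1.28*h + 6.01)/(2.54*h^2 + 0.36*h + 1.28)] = (0.1524*h^5 - 9.6958*h^4 - 2.604*h^3 - 16.468*h^2 - 19.9324*h - 0.5252)/(6.4516*h^4 + 1.8288*h^3 + 6.632*h^2 + 0.9216*h + 1.6384)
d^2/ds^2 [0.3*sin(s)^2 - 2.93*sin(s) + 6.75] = 2.93*sin(s) + 0.6*cos(2*s)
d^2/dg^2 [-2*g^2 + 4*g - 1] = -4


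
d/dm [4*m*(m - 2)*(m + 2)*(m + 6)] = 16*m^3 + 72*m^2 - 32*m - 96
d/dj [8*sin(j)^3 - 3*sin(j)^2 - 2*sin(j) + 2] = 2*(12*sin(j)^2 - 3*sin(j) - 1)*cos(j)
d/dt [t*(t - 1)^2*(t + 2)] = 4*t^3 - 6*t + 2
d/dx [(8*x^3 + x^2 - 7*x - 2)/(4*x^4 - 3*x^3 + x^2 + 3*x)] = (-32*x^6 - 8*x^5 + 95*x^4 + 38*x^3 - 8*x^2 + 4*x + 6)/(x^2*(16*x^6 - 24*x^5 + 17*x^4 + 18*x^3 - 17*x^2 + 6*x + 9))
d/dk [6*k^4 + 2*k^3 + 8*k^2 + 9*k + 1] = 24*k^3 + 6*k^2 + 16*k + 9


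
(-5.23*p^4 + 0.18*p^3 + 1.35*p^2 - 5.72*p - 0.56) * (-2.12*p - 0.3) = 11.0876*p^5 + 1.1874*p^4 - 2.916*p^3 + 11.7214*p^2 + 2.9032*p + 0.168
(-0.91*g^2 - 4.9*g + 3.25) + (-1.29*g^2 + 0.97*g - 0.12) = -2.2*g^2 - 3.93*g + 3.13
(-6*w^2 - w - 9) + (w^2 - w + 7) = -5*w^2 - 2*w - 2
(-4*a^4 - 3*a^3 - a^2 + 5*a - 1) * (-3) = 12*a^4 + 9*a^3 + 3*a^2 - 15*a + 3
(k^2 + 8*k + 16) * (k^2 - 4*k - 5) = k^4 + 4*k^3 - 21*k^2 - 104*k - 80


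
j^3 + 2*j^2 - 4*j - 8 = (j - 2)*(j + 2)^2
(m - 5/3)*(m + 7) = m^2 + 16*m/3 - 35/3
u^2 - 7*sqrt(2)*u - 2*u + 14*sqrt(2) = (u - 2)*(u - 7*sqrt(2))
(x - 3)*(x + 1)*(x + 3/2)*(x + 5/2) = x^4 + 2*x^3 - 29*x^2/4 - 39*x/2 - 45/4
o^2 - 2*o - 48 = (o - 8)*(o + 6)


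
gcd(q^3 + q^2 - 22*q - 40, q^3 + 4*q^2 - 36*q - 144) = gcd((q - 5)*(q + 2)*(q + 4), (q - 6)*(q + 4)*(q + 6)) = q + 4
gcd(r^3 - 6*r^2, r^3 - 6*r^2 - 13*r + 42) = 1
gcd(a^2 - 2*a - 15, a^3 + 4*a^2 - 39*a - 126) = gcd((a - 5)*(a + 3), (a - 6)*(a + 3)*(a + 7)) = a + 3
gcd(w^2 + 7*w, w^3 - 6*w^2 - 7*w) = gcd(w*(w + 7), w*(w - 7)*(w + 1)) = w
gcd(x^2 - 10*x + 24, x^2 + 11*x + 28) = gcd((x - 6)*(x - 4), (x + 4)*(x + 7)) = 1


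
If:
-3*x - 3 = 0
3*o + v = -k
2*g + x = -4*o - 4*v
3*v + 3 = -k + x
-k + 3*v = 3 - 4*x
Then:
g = -23/6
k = -11/2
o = 5/3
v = 1/2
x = -1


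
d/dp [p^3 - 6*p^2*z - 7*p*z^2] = 3*p^2 - 12*p*z - 7*z^2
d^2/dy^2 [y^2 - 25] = 2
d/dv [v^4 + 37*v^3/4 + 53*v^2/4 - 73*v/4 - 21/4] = 4*v^3 + 111*v^2/4 + 53*v/2 - 73/4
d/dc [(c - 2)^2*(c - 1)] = (c - 2)*(3*c - 4)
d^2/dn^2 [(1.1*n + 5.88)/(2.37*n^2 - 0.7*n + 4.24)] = ((1.1*n + 5.88)*(4.74*n - 0.7)*(9.48*n - 1.4) - (15.642*n + 26.3312)*(2.37*n^2 - 0.7*n + 4.24))/(2.37*n^2 - 0.7*n + 4.24)^3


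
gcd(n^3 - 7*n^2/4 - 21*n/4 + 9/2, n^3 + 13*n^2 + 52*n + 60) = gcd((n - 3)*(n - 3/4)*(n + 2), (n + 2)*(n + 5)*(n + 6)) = n + 2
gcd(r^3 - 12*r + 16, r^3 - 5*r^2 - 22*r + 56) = r^2 + 2*r - 8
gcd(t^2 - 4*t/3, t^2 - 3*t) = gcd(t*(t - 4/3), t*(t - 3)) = t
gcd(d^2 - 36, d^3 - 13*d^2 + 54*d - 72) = d - 6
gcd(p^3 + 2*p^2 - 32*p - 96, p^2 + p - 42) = p - 6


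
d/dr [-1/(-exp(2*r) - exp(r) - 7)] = (-2*exp(r) - 1)*exp(r)/(exp(2*r) + exp(r) + 7)^2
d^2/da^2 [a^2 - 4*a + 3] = 2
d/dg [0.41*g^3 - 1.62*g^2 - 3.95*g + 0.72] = 1.23*g^2 - 3.24*g - 3.95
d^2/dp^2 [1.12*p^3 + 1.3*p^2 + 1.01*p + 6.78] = 6.72*p + 2.6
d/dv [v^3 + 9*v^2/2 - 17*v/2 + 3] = 3*v^2 + 9*v - 17/2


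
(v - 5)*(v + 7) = v^2 + 2*v - 35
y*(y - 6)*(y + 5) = y^3 - y^2 - 30*y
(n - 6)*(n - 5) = n^2 - 11*n + 30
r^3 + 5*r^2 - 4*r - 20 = (r - 2)*(r + 2)*(r + 5)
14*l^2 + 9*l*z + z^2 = (2*l + z)*(7*l + z)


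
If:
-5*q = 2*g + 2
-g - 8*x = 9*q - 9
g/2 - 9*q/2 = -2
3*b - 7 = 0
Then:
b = 7/3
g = -38/23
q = 6/23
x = 191/184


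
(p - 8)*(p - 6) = p^2 - 14*p + 48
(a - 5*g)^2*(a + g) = a^3 - 9*a^2*g + 15*a*g^2 + 25*g^3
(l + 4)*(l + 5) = l^2 + 9*l + 20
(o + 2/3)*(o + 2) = o^2 + 8*o/3 + 4/3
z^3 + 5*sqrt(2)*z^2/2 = z^2*(z + 5*sqrt(2)/2)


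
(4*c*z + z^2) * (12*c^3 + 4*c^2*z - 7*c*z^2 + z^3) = 48*c^4*z + 28*c^3*z^2 - 24*c^2*z^3 - 3*c*z^4 + z^5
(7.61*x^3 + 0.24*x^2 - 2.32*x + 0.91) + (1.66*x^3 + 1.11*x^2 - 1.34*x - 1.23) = 9.27*x^3 + 1.35*x^2 - 3.66*x - 0.32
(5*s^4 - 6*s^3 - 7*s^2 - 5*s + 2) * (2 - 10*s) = -50*s^5 + 70*s^4 + 58*s^3 + 36*s^2 - 30*s + 4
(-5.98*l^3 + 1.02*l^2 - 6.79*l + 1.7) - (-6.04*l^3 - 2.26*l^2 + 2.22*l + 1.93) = 0.0599999999999996*l^3 + 3.28*l^2 - 9.01*l - 0.23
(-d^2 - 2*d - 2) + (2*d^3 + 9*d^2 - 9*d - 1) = 2*d^3 + 8*d^2 - 11*d - 3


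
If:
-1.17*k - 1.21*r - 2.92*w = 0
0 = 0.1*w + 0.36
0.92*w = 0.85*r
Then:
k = 13.01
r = -3.90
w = -3.60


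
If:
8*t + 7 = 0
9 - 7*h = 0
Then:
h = 9/7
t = -7/8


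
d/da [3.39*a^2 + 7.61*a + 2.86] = 6.78*a + 7.61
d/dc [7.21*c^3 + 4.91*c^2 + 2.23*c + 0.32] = 21.63*c^2 + 9.82*c + 2.23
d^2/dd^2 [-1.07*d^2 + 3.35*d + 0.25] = -2.14000000000000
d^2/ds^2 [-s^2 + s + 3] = -2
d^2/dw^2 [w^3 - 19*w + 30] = 6*w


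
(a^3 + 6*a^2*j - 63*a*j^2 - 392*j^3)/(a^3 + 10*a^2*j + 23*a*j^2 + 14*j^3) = (a^2 - a*j - 56*j^2)/(a^2 + 3*a*j + 2*j^2)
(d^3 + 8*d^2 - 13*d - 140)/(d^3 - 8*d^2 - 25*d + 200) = (d^2 + 3*d - 28)/(d^2 - 13*d + 40)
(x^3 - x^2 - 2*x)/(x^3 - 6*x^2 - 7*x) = (x - 2)/(x - 7)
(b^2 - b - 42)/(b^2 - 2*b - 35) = (b + 6)/(b + 5)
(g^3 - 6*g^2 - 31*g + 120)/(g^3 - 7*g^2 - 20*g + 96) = (g + 5)/(g + 4)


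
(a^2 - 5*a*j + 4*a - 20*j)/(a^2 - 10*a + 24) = (a^2 - 5*a*j + 4*a - 20*j)/(a^2 - 10*a + 24)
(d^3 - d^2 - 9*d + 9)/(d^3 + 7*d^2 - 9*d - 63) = (d - 1)/(d + 7)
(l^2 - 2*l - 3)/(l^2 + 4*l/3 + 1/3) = 3*(l - 3)/(3*l + 1)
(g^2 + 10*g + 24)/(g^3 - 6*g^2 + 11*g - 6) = (g^2 + 10*g + 24)/(g^3 - 6*g^2 + 11*g - 6)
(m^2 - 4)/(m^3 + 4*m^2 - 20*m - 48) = (m - 2)/(m^2 + 2*m - 24)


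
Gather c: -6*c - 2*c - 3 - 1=-8*c - 4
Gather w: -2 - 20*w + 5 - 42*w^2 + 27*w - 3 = -42*w^2 + 7*w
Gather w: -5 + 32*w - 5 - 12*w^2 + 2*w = -12*w^2 + 34*w - 10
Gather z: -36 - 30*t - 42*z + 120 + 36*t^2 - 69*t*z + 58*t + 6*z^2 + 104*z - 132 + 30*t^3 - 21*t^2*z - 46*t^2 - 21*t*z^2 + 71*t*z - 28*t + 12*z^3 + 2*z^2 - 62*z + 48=30*t^3 - 10*t^2 + 12*z^3 + z^2*(8 - 21*t) + z*(-21*t^2 + 2*t)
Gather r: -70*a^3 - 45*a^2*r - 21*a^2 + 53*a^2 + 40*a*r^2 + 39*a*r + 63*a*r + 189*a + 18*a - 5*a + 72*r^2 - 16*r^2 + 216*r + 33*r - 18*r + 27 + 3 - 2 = -70*a^3 + 32*a^2 + 202*a + r^2*(40*a + 56) + r*(-45*a^2 + 102*a + 231) + 28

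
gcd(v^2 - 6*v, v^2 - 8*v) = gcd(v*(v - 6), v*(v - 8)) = v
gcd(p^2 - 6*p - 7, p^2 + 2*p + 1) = p + 1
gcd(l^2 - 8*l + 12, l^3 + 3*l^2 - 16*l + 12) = l - 2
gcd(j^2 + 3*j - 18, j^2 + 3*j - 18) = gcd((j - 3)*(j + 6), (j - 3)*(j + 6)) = j^2 + 3*j - 18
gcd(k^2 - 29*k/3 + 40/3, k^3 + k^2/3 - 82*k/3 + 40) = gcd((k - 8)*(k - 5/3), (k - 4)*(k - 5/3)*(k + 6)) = k - 5/3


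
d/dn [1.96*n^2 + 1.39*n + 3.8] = 3.92*n + 1.39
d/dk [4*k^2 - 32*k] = 8*k - 32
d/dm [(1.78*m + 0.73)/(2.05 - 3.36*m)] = (20.502048*m - 12.50869)/(3.36*m - 2.05)^3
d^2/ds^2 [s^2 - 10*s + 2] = 2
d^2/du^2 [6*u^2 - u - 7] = 12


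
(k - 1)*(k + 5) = k^2 + 4*k - 5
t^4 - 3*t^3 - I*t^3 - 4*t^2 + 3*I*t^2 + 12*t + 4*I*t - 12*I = (t - 3)*(t - 2)*(t + 2)*(t - I)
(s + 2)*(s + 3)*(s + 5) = s^3 + 10*s^2 + 31*s + 30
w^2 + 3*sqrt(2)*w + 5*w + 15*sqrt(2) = (w + 5)*(w + 3*sqrt(2))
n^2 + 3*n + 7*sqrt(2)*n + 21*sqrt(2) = (n + 3)*(n + 7*sqrt(2))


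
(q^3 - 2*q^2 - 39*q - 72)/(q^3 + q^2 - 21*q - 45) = (q - 8)/(q - 5)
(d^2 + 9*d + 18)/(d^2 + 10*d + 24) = (d + 3)/(d + 4)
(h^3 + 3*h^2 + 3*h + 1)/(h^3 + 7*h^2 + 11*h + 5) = (h + 1)/(h + 5)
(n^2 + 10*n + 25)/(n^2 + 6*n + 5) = (n + 5)/(n + 1)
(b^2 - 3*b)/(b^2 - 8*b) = (b - 3)/(b - 8)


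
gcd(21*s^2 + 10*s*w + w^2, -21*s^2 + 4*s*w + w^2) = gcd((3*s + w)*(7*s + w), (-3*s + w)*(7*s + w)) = 7*s + w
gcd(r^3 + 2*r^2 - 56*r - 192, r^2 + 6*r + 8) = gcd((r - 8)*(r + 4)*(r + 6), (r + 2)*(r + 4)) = r + 4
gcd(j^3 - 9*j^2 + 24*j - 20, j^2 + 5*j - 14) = j - 2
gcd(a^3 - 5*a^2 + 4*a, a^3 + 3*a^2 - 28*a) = a^2 - 4*a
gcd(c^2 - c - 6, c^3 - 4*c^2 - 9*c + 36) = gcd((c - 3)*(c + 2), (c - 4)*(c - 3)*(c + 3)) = c - 3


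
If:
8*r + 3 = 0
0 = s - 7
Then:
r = -3/8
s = 7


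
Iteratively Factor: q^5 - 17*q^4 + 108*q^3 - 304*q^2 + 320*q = (q)*(q^4 - 17*q^3 + 108*q^2 - 304*q + 320) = q*(q - 4)*(q^3 - 13*q^2 + 56*q - 80) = q*(q - 5)*(q - 4)*(q^2 - 8*q + 16) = q*(q - 5)*(q - 4)^2*(q - 4)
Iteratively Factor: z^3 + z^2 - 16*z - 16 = (z - 4)*(z^2 + 5*z + 4) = (z - 4)*(z + 4)*(z + 1)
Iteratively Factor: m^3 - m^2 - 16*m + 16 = (m - 4)*(m^2 + 3*m - 4) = (m - 4)*(m + 4)*(m - 1)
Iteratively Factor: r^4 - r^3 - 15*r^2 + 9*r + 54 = (r + 3)*(r^3 - 4*r^2 - 3*r + 18) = (r - 3)*(r + 3)*(r^2 - r - 6) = (r - 3)*(r + 2)*(r + 3)*(r - 3)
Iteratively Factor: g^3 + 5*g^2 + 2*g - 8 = (g + 2)*(g^2 + 3*g - 4) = (g - 1)*(g + 2)*(g + 4)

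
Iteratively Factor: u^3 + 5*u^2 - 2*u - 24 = (u + 4)*(u^2 + u - 6) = (u + 3)*(u + 4)*(u - 2)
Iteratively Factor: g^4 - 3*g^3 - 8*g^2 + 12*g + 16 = (g + 1)*(g^3 - 4*g^2 - 4*g + 16) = (g - 4)*(g + 1)*(g^2 - 4) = (g - 4)*(g - 2)*(g + 1)*(g + 2)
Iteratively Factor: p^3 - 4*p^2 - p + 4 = (p + 1)*(p^2 - 5*p + 4) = (p - 1)*(p + 1)*(p - 4)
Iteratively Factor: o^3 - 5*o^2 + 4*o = (o)*(o^2 - 5*o + 4) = o*(o - 4)*(o - 1)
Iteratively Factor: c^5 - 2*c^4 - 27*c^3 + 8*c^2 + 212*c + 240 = (c - 5)*(c^4 + 3*c^3 - 12*c^2 - 52*c - 48) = (c - 5)*(c - 4)*(c^3 + 7*c^2 + 16*c + 12) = (c - 5)*(c - 4)*(c + 2)*(c^2 + 5*c + 6) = (c - 5)*(c - 4)*(c + 2)*(c + 3)*(c + 2)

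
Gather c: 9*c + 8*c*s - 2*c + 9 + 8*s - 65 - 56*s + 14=c*(8*s + 7) - 48*s - 42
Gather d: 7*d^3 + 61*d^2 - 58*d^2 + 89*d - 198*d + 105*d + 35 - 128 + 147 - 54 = 7*d^3 + 3*d^2 - 4*d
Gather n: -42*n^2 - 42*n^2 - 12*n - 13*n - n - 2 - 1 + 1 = -84*n^2 - 26*n - 2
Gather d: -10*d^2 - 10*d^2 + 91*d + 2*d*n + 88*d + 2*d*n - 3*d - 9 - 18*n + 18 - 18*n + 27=-20*d^2 + d*(4*n + 176) - 36*n + 36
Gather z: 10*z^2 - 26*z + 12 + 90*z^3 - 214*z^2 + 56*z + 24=90*z^3 - 204*z^2 + 30*z + 36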